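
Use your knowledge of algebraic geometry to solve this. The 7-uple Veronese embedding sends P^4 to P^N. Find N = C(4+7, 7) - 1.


The Veronese embedding v_d: P^n -> P^N maps each point to all
degree-d monomials in n+1 homogeneous coordinates.
N = C(n+d, d) - 1
N = C(4+7, 7) - 1
N = C(11, 7) - 1
C(11, 7) = 330
N = 330 - 1 = 329

329


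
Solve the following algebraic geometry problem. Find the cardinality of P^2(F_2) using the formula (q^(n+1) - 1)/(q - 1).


P^2(F_2) has (q^(n+1) - 1)/(q - 1) points.
= 2^2 + 2^1 + 2^0
= 4 + 2 + 1
= 7

7


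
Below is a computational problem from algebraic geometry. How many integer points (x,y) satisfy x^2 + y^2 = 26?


Systematically check integer values of x where x^2 <= 26.
For each valid x, check if 26 - x^2 is a perfect square.
x=1: 26 - 1 = 25, sqrt = 5 (valid)
x=5: 26 - 25 = 1, sqrt = 1 (valid)
Total integer solutions found: 8

8


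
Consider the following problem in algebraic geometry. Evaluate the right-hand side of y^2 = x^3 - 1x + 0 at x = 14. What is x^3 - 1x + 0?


Compute x^3 - 1x + 0 at x = 14:
x^3 = 14^3 = 2744
(-1)*x = (-1)*14 = -14
Sum: 2744 - 14 + 0 = 2730

2730


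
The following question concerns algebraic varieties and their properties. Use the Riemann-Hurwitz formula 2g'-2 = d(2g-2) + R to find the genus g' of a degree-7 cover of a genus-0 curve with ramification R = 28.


Riemann-Hurwitz formula: 2g' - 2 = d(2g - 2) + R
Given: d = 7, g = 0, R = 28
2g' - 2 = 7*(2*0 - 2) + 28
2g' - 2 = 7*(-2) + 28
2g' - 2 = -14 + 28 = 14
2g' = 16
g' = 8

8


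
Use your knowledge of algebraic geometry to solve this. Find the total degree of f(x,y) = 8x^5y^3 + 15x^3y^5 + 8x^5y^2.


Examine each term for its total degree (sum of exponents).
  Term '8x^5y^3' has total degree 5+3 = 8.
  Term '15x^3y^5' has total degree 3+5 = 8.
  Term '8x^5y^2' has total degree 5+2 = 7.
The maximum total degree among all terms is 8.

8


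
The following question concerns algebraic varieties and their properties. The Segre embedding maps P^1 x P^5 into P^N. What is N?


The Segre embedding maps P^m x P^n into P^N via
all products of coordinates from each factor.
N = (m+1)(n+1) - 1
N = (1+1)(5+1) - 1
N = 2*6 - 1
N = 12 - 1 = 11

11


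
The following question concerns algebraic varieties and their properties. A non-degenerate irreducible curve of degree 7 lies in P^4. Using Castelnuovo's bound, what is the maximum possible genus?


Castelnuovo's bound: write d - 1 = m(r-1) + epsilon with 0 <= epsilon < r-1.
d - 1 = 7 - 1 = 6
r - 1 = 4 - 1 = 3
6 = 2*3 + 0, so m = 2, epsilon = 0
pi(d, r) = m(m-1)(r-1)/2 + m*epsilon
= 2*1*3/2 + 2*0
= 6/2 + 0
= 3 + 0 = 3

3


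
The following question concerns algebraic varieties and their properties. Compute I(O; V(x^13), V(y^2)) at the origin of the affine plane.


The intersection multiplicity of V(x^a) and V(y^b) at the origin is:
I(O; V(x^13), V(y^2)) = dim_k(k[x,y]/(x^13, y^2))
A basis for k[x,y]/(x^13, y^2) is the set of monomials x^i * y^j
where 0 <= i < 13 and 0 <= j < 2.
The number of such monomials is 13 * 2 = 26

26


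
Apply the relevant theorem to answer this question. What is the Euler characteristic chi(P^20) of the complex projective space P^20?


The complex projective space P^20 has one cell in each even real dimension 0, 2, ..., 40.
The cohomology groups are H^{2k}(P^20) = Z for k = 0,...,20, and 0 otherwise.
Euler characteristic = sum of Betti numbers = 1 per even-dimensional cohomology group.
chi(P^20) = 20 + 1 = 21

21


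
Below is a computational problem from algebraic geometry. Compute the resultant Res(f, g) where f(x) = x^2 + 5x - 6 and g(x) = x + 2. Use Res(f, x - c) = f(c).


For Res(f, x - c), we evaluate f at x = c.
f(-2) = (-2)^2 + 5*(-2) - 6
= 4 - 10 - 6
= -6 - 6 = -12
Res(f, g) = -12

-12


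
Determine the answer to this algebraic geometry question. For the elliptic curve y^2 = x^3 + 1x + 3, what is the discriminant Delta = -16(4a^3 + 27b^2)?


Compute each component:
4a^3 = 4*1^3 = 4*1 = 4
27b^2 = 27*3^2 = 27*9 = 243
4a^3 + 27b^2 = 4 + 243 = 247
Delta = -16*247 = -3952

-3952


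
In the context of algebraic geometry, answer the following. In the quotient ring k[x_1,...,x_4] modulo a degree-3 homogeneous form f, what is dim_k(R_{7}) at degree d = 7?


For R = k[x_1,...,x_n]/(f) with f homogeneous of degree e:
The Hilbert series is (1 - t^e)/(1 - t)^n.
So h(d) = C(d+n-1, n-1) - C(d-e+n-1, n-1) for d >= e.
With n=4, e=3, d=7:
C(7+4-1, 4-1) = C(10, 3) = 120
C(7-3+4-1, 4-1) = C(7, 3) = 35
h(7) = 120 - 35 = 85

85


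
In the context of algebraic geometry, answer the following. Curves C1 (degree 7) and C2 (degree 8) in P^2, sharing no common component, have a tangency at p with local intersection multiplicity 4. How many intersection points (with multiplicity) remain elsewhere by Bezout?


By Bezout's theorem, the total intersection number is d1 * d2.
Total = 7 * 8 = 56
Intersection multiplicity at p = 4
Remaining intersections = 56 - 4 = 52

52


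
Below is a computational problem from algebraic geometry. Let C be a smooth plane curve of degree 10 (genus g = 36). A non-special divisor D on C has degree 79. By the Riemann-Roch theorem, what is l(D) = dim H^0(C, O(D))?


First, compute the genus of a smooth plane curve of degree 10:
g = (d-1)(d-2)/2 = (10-1)(10-2)/2 = 36
For a non-special divisor D (i.e., h^1(D) = 0), Riemann-Roch gives:
l(D) = deg(D) - g + 1
Since deg(D) = 79 >= 2g - 1 = 71, D is non-special.
l(D) = 79 - 36 + 1 = 44

44


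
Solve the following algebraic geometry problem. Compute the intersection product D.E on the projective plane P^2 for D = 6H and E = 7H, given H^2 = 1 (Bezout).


Using bilinearity of the intersection pairing on the projective plane P^2:
(aH).(bH) = ab * (H.H)
We have H^2 = 1 (Bezout).
D.E = (6H).(7H) = 6*7*1
= 42*1
= 42

42


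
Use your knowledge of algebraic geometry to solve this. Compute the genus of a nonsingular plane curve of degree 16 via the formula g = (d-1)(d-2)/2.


Using the genus formula for smooth plane curves:
g = (d-1)(d-2)/2
g = (16-1)(16-2)/2
g = 15*14/2
g = 210/2 = 105

105


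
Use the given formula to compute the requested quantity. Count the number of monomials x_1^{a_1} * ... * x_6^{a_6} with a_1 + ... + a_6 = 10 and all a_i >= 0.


The number of degree-10 monomials in 6 variables is C(d+n-1, n-1).
= C(10+6-1, 6-1) = C(15, 5)
= 3003

3003


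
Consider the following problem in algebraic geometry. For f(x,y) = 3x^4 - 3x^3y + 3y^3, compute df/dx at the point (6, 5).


df/dx = 4*3*x^3 + 3*(-3)*x^2*y
At (6,5): 4*3*6^3 + 3*(-3)*6^2*5
= 2592 - 1620
= 972

972


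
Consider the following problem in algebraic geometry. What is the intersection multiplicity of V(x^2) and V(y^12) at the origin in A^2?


The intersection multiplicity of V(x^a) and V(y^b) at the origin is:
I(O; V(x^2), V(y^12)) = dim_k(k[x,y]/(x^2, y^12))
A basis for k[x,y]/(x^2, y^12) is the set of monomials x^i * y^j
where 0 <= i < 2 and 0 <= j < 12.
The number of such monomials is 2 * 12 = 24

24


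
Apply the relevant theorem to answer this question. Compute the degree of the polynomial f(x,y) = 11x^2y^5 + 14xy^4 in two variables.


Examine each term for its total degree (sum of exponents).
  Term '11x^2y^5' has total degree 2+5 = 7.
  Term '14xy^4' has total degree 1+4 = 5.
The maximum total degree among all terms is 7.

7


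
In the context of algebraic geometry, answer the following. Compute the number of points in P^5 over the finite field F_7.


P^5(F_7) has (q^(n+1) - 1)/(q - 1) points.
= 7^5 + 7^4 + 7^3 + 7^2 + 7^1 + 7^0
= 16807 + 2401 + 343 + 49 + 7 + 1
= 19608

19608


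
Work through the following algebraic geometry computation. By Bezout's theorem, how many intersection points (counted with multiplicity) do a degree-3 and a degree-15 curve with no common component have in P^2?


Bezout's theorem states the intersection count equals the product of degrees.
Intersection count = 3 * 15 = 45

45


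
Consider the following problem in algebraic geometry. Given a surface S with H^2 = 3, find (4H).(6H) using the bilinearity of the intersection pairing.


Using bilinearity of the intersection pairing on a surface S:
(aH).(bH) = ab * (H.H)
We have H^2 = 3.
D.E = (4H).(6H) = 4*6*3
= 24*3
= 72

72


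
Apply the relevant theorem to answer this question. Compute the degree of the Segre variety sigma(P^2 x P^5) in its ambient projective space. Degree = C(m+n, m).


The degree of the Segre variety P^2 x P^5 is C(m+n, m).
= C(7, 2)
= 21

21


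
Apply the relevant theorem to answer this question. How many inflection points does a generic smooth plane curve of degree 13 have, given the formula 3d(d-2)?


For a general smooth plane curve C of degree d, the inflection points are
the intersection of C with its Hessian curve, which has degree 3(d-2).
By Bezout, the total intersection number is d * 3(d-2) = 13 * 33 = 429.
For a general curve every flex is ordinary, so each contributes
multiplicity 1 to C·Hess(C), and the number of distinct inflection
points is 3d(d-2).
Inflection points = 3*13*(13-2) = 3*13*11 = 429

429


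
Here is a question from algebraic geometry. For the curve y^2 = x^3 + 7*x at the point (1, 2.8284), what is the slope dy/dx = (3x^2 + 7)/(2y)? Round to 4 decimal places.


Using implicit differentiation of y^2 = x^3 + 7*x:
2y * dy/dx = 3x^2 + 7
dy/dx = (3x^2 + 7)/(2y)
Numerator: 3*1^2 + 7 = 10
Denominator: 2*2.8284 = 5.6568
dy/dx = 10/5.6568 = 1.7678

1.7678


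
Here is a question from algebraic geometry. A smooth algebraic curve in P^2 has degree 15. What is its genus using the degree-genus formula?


Using the genus formula for smooth plane curves:
g = (d-1)(d-2)/2
g = (15-1)(15-2)/2
g = 14*13/2
g = 182/2 = 91

91


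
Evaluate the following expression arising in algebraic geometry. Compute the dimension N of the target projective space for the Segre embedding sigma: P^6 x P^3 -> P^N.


The Segre embedding maps P^m x P^n into P^N via
all products of coordinates from each factor.
N = (m+1)(n+1) - 1
N = (6+1)(3+1) - 1
N = 7*4 - 1
N = 28 - 1 = 27

27


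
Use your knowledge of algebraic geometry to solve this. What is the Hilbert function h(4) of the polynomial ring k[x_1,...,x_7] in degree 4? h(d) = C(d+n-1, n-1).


The Hilbert function for the polynomial ring in 7 variables is:
h(d) = C(d+n-1, n-1)
h(4) = C(4+7-1, 7-1) = C(10, 6)
= 10! / (6! * 4!)
= 210

210


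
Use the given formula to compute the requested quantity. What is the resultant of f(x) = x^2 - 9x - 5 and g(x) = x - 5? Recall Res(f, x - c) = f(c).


For Res(f, x - c), we evaluate f at x = c.
f(5) = 5^2 - 9*5 - 5
= 25 - 45 - 5
= -20 - 5 = -25
Res(f, g) = -25

-25


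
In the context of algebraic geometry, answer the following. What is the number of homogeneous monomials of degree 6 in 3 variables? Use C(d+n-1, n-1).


The number of degree-6 monomials in 3 variables is C(d+n-1, n-1).
= C(6+3-1, 3-1) = C(8, 2)
= 28

28


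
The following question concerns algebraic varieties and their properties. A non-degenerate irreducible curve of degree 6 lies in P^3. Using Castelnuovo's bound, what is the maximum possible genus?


Castelnuovo's bound: write d - 1 = m(r-1) + epsilon with 0 <= epsilon < r-1.
d - 1 = 6 - 1 = 5
r - 1 = 3 - 1 = 2
5 = 2*2 + 1, so m = 2, epsilon = 1
pi(d, r) = m(m-1)(r-1)/2 + m*epsilon
= 2*1*2/2 + 2*1
= 4/2 + 2
= 2 + 2 = 4

4


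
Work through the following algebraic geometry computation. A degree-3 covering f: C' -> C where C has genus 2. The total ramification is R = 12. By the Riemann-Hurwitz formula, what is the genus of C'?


Riemann-Hurwitz formula: 2g' - 2 = d(2g - 2) + R
Given: d = 3, g = 2, R = 12
2g' - 2 = 3*(2*2 - 2) + 12
2g' - 2 = 3*2 + 12
2g' - 2 = 6 + 12 = 18
2g' = 20
g' = 10

10


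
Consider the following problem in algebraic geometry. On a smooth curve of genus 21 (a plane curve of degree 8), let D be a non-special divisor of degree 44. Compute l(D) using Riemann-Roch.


First, compute the genus of a smooth plane curve of degree 8:
g = (d-1)(d-2)/2 = (8-1)(8-2)/2 = 21
For a non-special divisor D (i.e., h^1(D) = 0), Riemann-Roch gives:
l(D) = deg(D) - g + 1
Since deg(D) = 44 >= 2g - 1 = 41, D is non-special.
l(D) = 44 - 21 + 1 = 24

24


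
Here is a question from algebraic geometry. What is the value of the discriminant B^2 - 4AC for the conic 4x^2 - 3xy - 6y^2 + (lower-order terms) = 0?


The discriminant of a conic Ax^2 + Bxy + Cy^2 + ... = 0 is B^2 - 4AC.
B^2 = (-3)^2 = 9
4AC = 4*4*(-6) = -96
Discriminant = 9 + 96 = 105

105


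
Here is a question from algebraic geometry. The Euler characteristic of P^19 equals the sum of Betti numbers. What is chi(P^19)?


The complex projective space P^19 has one cell in each even real dimension 0, 2, ..., 38.
The cohomology groups are H^{2k}(P^19) = Z for k = 0,...,19, and 0 otherwise.
Euler characteristic = sum of Betti numbers = 1 per even-dimensional cohomology group.
chi(P^19) = 19 + 1 = 20

20


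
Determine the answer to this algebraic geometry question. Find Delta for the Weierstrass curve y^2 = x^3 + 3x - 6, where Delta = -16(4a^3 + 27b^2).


Compute each component:
4a^3 = 4*3^3 = 4*27 = 108
27b^2 = 27*(-6)^2 = 27*36 = 972
4a^3 + 27b^2 = 108 + 972 = 1080
Delta = -16*1080 = -17280

-17280


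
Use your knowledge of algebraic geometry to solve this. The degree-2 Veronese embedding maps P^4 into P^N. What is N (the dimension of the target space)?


The Veronese embedding v_d: P^n -> P^N maps each point to all
degree-d monomials in n+1 homogeneous coordinates.
N = C(n+d, d) - 1
N = C(4+2, 2) - 1
N = C(6, 2) - 1
C(6, 2) = 15
N = 15 - 1 = 14

14


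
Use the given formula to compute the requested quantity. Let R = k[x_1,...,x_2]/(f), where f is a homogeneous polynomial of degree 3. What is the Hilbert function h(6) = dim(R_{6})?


For R = k[x_1,...,x_n]/(f) with f homogeneous of degree e:
The Hilbert series is (1 - t^e)/(1 - t)^n.
So h(d) = C(d+n-1, n-1) - C(d-e+n-1, n-1) for d >= e.
With n=2, e=3, d=6:
C(6+2-1, 2-1) = C(7, 1) = 7
C(6-3+2-1, 2-1) = C(4, 1) = 4
h(6) = 7 - 4 = 3

3


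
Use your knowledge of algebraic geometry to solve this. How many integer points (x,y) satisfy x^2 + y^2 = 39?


Systematically check integer values of x where x^2 <= 39.
For each valid x, check if 39 - x^2 is a perfect square.
Total integer solutions found: 0

0


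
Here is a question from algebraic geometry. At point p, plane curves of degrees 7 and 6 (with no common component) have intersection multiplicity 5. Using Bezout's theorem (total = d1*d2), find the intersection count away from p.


By Bezout's theorem, the total intersection number is d1 * d2.
Total = 7 * 6 = 42
Intersection multiplicity at p = 5
Remaining intersections = 42 - 5 = 37

37


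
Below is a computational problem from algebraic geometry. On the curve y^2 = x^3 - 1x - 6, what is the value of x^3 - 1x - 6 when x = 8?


Compute x^3 - 1x - 6 at x = 8:
x^3 = 8^3 = 512
(-1)*x = (-1)*8 = -8
Sum: 512 - 8 - 6 = 498

498


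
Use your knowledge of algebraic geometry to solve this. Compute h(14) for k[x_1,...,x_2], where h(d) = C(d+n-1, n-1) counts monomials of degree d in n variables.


The Hilbert function for the polynomial ring in 2 variables is:
h(d) = C(d+n-1, n-1)
h(14) = C(14+2-1, 2-1) = C(15, 1)
= 15! / (1! * 14!)
= 15

15


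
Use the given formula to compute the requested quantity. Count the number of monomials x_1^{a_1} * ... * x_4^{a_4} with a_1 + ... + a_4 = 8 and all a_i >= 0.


The number of degree-8 monomials in 4 variables is C(d+n-1, n-1).
= C(8+4-1, 4-1) = C(11, 3)
= 165

165


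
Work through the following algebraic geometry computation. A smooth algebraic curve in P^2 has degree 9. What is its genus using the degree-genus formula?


Using the genus formula for smooth plane curves:
g = (d-1)(d-2)/2
g = (9-1)(9-2)/2
g = 8*7/2
g = 56/2 = 28

28


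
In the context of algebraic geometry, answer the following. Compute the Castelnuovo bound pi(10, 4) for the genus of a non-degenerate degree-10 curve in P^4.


Castelnuovo's bound: write d - 1 = m(r-1) + epsilon with 0 <= epsilon < r-1.
d - 1 = 10 - 1 = 9
r - 1 = 4 - 1 = 3
9 = 3*3 + 0, so m = 3, epsilon = 0
pi(d, r) = m(m-1)(r-1)/2 + m*epsilon
= 3*2*3/2 + 3*0
= 18/2 + 0
= 9 + 0 = 9

9


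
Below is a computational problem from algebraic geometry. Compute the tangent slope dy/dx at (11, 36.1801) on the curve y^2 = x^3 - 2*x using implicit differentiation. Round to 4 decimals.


Using implicit differentiation of y^2 = x^3 - 2*x:
2y * dy/dx = 3x^2 - 2
dy/dx = (3x^2 - 2)/(2y)
Numerator: 3*11^2 - 2 = 361
Denominator: 2*36.1801 = 72.3602
dy/dx = 361/72.3602 = 4.9889

4.9889


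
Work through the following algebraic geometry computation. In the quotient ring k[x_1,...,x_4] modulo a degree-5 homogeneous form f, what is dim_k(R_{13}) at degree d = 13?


For R = k[x_1,...,x_n]/(f) with f homogeneous of degree e:
The Hilbert series is (1 - t^e)/(1 - t)^n.
So h(d) = C(d+n-1, n-1) - C(d-e+n-1, n-1) for d >= e.
With n=4, e=5, d=13:
C(13+4-1, 4-1) = C(16, 3) = 560
C(13-5+4-1, 4-1) = C(11, 3) = 165
h(13) = 560 - 165 = 395

395


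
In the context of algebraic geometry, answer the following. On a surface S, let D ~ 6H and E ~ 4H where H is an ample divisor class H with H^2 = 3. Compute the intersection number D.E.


Using bilinearity of the intersection pairing on a surface S:
(aH).(bH) = ab * (H.H)
We have H^2 = 3.
D.E = (6H).(4H) = 6*4*3
= 24*3
= 72

72


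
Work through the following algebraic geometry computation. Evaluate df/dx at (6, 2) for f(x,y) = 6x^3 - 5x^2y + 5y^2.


df/dx = 3*6*x^2 + 2*(-5)*x^1*y
At (6,2): 3*6*6^2 + 2*(-5)*6^1*2
= 648 - 120
= 528

528


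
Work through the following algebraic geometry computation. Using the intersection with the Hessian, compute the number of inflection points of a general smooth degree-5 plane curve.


For a general smooth plane curve C of degree d, the inflection points are
the intersection of C with its Hessian curve, which has degree 3(d-2).
By Bezout, the total intersection number is d * 3(d-2) = 5 * 9 = 45.
For a general curve every flex is ordinary, so each contributes
multiplicity 1 to C·Hess(C), and the number of distinct inflection
points is 3d(d-2).
Inflection points = 3*5*(5-2) = 3*5*3 = 45

45


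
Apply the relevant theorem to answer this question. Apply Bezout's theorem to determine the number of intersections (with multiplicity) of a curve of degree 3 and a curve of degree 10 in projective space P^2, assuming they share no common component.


Bezout's theorem states the intersection count equals the product of degrees.
Intersection count = 3 * 10 = 30

30


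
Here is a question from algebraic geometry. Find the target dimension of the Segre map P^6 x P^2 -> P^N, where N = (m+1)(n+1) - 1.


The Segre embedding maps P^m x P^n into P^N via
all products of coordinates from each factor.
N = (m+1)(n+1) - 1
N = (6+1)(2+1) - 1
N = 7*3 - 1
N = 21 - 1 = 20

20


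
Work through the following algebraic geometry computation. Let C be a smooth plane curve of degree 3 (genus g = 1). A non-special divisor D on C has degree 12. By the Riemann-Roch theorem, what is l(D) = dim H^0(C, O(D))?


First, compute the genus of a smooth plane curve of degree 3:
g = (d-1)(d-2)/2 = (3-1)(3-2)/2 = 1
For a non-special divisor D (i.e., h^1(D) = 0), Riemann-Roch gives:
l(D) = deg(D) - g + 1
Since deg(D) = 12 >= 2g - 1 = 1, D is non-special.
l(D) = 12 - 1 + 1 = 12

12


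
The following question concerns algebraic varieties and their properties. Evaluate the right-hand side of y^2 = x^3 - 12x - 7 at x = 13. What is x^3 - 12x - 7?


Compute x^3 - 12x - 7 at x = 13:
x^3 = 13^3 = 2197
(-12)*x = (-12)*13 = -156
Sum: 2197 - 156 - 7 = 2034

2034


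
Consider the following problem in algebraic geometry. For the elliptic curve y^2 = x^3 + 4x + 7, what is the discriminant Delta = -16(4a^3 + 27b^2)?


Compute each component:
4a^3 = 4*4^3 = 4*64 = 256
27b^2 = 27*7^2 = 27*49 = 1323
4a^3 + 27b^2 = 256 + 1323 = 1579
Delta = -16*1579 = -25264

-25264


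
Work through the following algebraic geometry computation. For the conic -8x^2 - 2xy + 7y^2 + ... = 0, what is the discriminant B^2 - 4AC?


The discriminant of a conic Ax^2 + Bxy + Cy^2 + ... = 0 is B^2 - 4AC.
B^2 = (-2)^2 = 4
4AC = 4*(-8)*7 = -224
Discriminant = 4 + 224 = 228

228


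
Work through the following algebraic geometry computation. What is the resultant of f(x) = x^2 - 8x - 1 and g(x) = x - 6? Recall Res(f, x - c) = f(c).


For Res(f, x - c), we evaluate f at x = c.
f(6) = 6^2 - 8*6 - 1
= 36 - 48 - 1
= -12 - 1 = -13
Res(f, g) = -13

-13


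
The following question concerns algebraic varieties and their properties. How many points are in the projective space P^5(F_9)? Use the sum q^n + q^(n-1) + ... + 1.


P^5(F_9) has (q^(n+1) - 1)/(q - 1) points.
= 9^5 + 9^4 + 9^3 + 9^2 + 9^1 + 9^0
= 59049 + 6561 + 729 + 81 + 9 + 1
= 66430

66430


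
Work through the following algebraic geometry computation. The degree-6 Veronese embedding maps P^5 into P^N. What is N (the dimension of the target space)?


The Veronese embedding v_d: P^n -> P^N maps each point to all
degree-d monomials in n+1 homogeneous coordinates.
N = C(n+d, d) - 1
N = C(5+6, 6) - 1
N = C(11, 6) - 1
C(11, 6) = 462
N = 462 - 1 = 461

461


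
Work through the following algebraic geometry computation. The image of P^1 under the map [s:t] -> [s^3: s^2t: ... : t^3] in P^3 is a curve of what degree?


The rational normal curve in P^3 is the image of P^1 under the 3-uple Veronese.
A general hyperplane in P^3 pulls back to a degree-3 form on P^1, which has 3 zeros,
so the curve meets a general hyperplane in 3 points. Degree = 3.

3


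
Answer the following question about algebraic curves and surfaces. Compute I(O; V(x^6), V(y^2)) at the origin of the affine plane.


The intersection multiplicity of V(x^a) and V(y^b) at the origin is:
I(O; V(x^6), V(y^2)) = dim_k(k[x,y]/(x^6, y^2))
A basis for k[x,y]/(x^6, y^2) is the set of monomials x^i * y^j
where 0 <= i < 6 and 0 <= j < 2.
The number of such monomials is 6 * 2 = 12

12


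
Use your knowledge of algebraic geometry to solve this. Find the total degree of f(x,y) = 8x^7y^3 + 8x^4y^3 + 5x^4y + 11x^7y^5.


Examine each term for its total degree (sum of exponents).
  Term '8x^7y^3' has total degree 7+3 = 10.
  Term '8x^4y^3' has total degree 4+3 = 7.
  Term '5x^4y' has total degree 4+1 = 5.
  Term '11x^7y^5' has total degree 7+5 = 12.
The maximum total degree among all terms is 12.

12


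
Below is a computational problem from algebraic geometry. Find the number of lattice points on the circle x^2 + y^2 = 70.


Systematically check integer values of x where x^2 <= 70.
For each valid x, check if 70 - x^2 is a perfect square.
Total integer solutions found: 0

0


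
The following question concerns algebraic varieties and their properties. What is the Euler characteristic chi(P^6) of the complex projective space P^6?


The complex projective space P^6 has one cell in each even real dimension 0, 2, ..., 12.
The cohomology groups are H^{2k}(P^6) = Z for k = 0,...,6, and 0 otherwise.
Euler characteristic = sum of Betti numbers = 1 per even-dimensional cohomology group.
chi(P^6) = 6 + 1 = 7

7


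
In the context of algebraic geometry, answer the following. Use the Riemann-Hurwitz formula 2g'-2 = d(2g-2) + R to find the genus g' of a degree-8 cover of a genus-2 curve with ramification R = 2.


Riemann-Hurwitz formula: 2g' - 2 = d(2g - 2) + R
Given: d = 8, g = 2, R = 2
2g' - 2 = 8*(2*2 - 2) + 2
2g' - 2 = 8*2 + 2
2g' - 2 = 16 + 2 = 18
2g' = 20
g' = 10

10


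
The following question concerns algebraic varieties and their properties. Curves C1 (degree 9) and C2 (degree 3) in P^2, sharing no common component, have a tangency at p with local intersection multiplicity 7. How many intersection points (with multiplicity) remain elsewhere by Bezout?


By Bezout's theorem, the total intersection number is d1 * d2.
Total = 9 * 3 = 27
Intersection multiplicity at p = 7
Remaining intersections = 27 - 7 = 20

20


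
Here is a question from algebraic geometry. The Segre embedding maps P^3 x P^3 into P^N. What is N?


The Segre embedding maps P^m x P^n into P^N via
all products of coordinates from each factor.
N = (m+1)(n+1) - 1
N = (3+1)(3+1) - 1
N = 4*4 - 1
N = 16 - 1 = 15

15


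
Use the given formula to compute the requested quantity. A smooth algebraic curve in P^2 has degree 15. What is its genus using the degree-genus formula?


Using the genus formula for smooth plane curves:
g = (d-1)(d-2)/2
g = (15-1)(15-2)/2
g = 14*13/2
g = 182/2 = 91

91


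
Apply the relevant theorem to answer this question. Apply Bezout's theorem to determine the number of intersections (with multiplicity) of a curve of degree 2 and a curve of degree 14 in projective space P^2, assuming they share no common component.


Bezout's theorem states the intersection count equals the product of degrees.
Intersection count = 2 * 14 = 28

28


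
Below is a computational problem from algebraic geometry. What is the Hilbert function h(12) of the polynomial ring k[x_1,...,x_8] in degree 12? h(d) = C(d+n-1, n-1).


The Hilbert function for the polynomial ring in 8 variables is:
h(d) = C(d+n-1, n-1)
h(12) = C(12+8-1, 8-1) = C(19, 7)
= 19! / (7! * 12!)
= 50388

50388


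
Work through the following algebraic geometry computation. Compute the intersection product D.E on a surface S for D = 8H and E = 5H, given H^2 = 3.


Using bilinearity of the intersection pairing on a surface S:
(aH).(bH) = ab * (H.H)
We have H^2 = 3.
D.E = (8H).(5H) = 8*5*3
= 40*3
= 120

120


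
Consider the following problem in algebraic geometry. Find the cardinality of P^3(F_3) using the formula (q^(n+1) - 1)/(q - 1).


P^3(F_3) has (q^(n+1) - 1)/(q - 1) points.
= 3^3 + 3^2 + 3^1 + 3^0
= 27 + 9 + 3 + 1
= 40

40


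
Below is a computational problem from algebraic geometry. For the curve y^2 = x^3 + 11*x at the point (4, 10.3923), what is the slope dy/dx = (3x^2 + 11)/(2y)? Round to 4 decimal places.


Using implicit differentiation of y^2 = x^3 + 11*x:
2y * dy/dx = 3x^2 + 11
dy/dx = (3x^2 + 11)/(2y)
Numerator: 3*4^2 + 11 = 59
Denominator: 2*10.3923 = 20.7846
dy/dx = 59/20.7846 = 2.8386

2.8386


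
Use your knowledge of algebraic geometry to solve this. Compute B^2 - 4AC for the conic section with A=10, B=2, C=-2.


The discriminant of a conic Ax^2 + Bxy + Cy^2 + ... = 0 is B^2 - 4AC.
B^2 = 2^2 = 4
4AC = 4*10*(-2) = -80
Discriminant = 4 + 80 = 84

84


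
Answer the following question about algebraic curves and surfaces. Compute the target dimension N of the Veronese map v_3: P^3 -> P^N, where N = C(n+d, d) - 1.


The Veronese embedding v_d: P^n -> P^N maps each point to all
degree-d monomials in n+1 homogeneous coordinates.
N = C(n+d, d) - 1
N = C(3+3, 3) - 1
N = C(6, 3) - 1
C(6, 3) = 20
N = 20 - 1 = 19

19


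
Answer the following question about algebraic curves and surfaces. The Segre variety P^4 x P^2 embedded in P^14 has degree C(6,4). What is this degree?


The degree of the Segre variety P^4 x P^2 is C(m+n, m).
= C(6, 4)
= 15

15


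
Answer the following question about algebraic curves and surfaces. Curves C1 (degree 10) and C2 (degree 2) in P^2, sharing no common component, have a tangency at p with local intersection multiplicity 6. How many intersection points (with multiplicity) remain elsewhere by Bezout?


By Bezout's theorem, the total intersection number is d1 * d2.
Total = 10 * 2 = 20
Intersection multiplicity at p = 6
Remaining intersections = 20 - 6 = 14

14


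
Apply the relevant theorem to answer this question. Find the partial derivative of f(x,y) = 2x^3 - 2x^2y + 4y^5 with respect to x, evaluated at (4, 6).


df/dx = 3*2*x^2 + 2*(-2)*x^1*y
At (4,6): 3*2*4^2 + 2*(-2)*4^1*6
= 96 - 96
= 0

0


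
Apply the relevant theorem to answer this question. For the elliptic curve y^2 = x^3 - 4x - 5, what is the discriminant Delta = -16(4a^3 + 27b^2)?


Compute each component:
4a^3 = 4*(-4)^3 = 4*(-64) = -256
27b^2 = 27*(-5)^2 = 27*25 = 675
4a^3 + 27b^2 = -256 + 675 = 419
Delta = -16*419 = -6704

-6704


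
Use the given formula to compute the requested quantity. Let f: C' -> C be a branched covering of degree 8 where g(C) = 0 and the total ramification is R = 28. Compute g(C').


Riemann-Hurwitz formula: 2g' - 2 = d(2g - 2) + R
Given: d = 8, g = 0, R = 28
2g' - 2 = 8*(2*0 - 2) + 28
2g' - 2 = 8*(-2) + 28
2g' - 2 = -16 + 28 = 12
2g' = 14
g' = 7

7


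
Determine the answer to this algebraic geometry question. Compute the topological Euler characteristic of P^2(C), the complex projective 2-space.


The complex projective space P^2 has one cell in each even real dimension 0, 2, ..., 4.
The cohomology groups are H^{2k}(P^2) = Z for k = 0,...,2, and 0 otherwise.
Euler characteristic = sum of Betti numbers = 1 per even-dimensional cohomology group.
chi(P^2) = 2 + 1 = 3

3


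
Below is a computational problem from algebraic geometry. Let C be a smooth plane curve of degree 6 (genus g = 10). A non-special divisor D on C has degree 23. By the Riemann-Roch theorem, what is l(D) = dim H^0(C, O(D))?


First, compute the genus of a smooth plane curve of degree 6:
g = (d-1)(d-2)/2 = (6-1)(6-2)/2 = 10
For a non-special divisor D (i.e., h^1(D) = 0), Riemann-Roch gives:
l(D) = deg(D) - g + 1
Since deg(D) = 23 >= 2g - 1 = 19, D is non-special.
l(D) = 23 - 10 + 1 = 14

14


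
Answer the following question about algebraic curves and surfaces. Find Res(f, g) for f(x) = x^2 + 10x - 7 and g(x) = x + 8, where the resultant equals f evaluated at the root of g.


For Res(f, x - c), we evaluate f at x = c.
f(-8) = (-8)^2 + 10*(-8) - 7
= 64 - 80 - 7
= -16 - 7 = -23
Res(f, g) = -23

-23


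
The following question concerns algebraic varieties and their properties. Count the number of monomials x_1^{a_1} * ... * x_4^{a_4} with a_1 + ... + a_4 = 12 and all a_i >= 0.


The number of degree-12 monomials in 4 variables is C(d+n-1, n-1).
= C(12+4-1, 4-1) = C(15, 3)
= 455

455


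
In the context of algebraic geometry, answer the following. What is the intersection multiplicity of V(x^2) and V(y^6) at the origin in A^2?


The intersection multiplicity of V(x^a) and V(y^b) at the origin is:
I(O; V(x^2), V(y^6)) = dim_k(k[x,y]/(x^2, y^6))
A basis for k[x,y]/(x^2, y^6) is the set of monomials x^i * y^j
where 0 <= i < 2 and 0 <= j < 6.
The number of such monomials is 2 * 6 = 12

12


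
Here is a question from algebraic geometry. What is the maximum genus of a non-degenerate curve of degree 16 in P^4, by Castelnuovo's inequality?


Castelnuovo's bound: write d - 1 = m(r-1) + epsilon with 0 <= epsilon < r-1.
d - 1 = 16 - 1 = 15
r - 1 = 4 - 1 = 3
15 = 5*3 + 0, so m = 5, epsilon = 0
pi(d, r) = m(m-1)(r-1)/2 + m*epsilon
= 5*4*3/2 + 5*0
= 60/2 + 0
= 30 + 0 = 30

30


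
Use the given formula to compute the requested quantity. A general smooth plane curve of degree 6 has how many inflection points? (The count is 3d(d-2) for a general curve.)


For a general smooth plane curve C of degree d, the inflection points are
the intersection of C with its Hessian curve, which has degree 3(d-2).
By Bezout, the total intersection number is d * 3(d-2) = 6 * 12 = 72.
For a general curve every flex is ordinary, so each contributes
multiplicity 1 to C·Hess(C), and the number of distinct inflection
points is 3d(d-2).
Inflection points = 3*6*(6-2) = 3*6*4 = 72

72


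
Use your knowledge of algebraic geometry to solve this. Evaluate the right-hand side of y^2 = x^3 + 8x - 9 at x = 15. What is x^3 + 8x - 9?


Compute x^3 + 8x - 9 at x = 15:
x^3 = 15^3 = 3375
8*x = 8*15 = 120
Sum: 3375 + 120 - 9 = 3486

3486


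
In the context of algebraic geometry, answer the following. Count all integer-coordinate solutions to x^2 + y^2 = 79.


Systematically check integer values of x where x^2 <= 79.
For each valid x, check if 79 - x^2 is a perfect square.
Total integer solutions found: 0

0


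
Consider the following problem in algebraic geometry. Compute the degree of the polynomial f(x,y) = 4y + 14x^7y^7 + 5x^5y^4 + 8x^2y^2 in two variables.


Examine each term for its total degree (sum of exponents).
  Term '4y' has total degree 0+1 = 1.
  Term '14x^7y^7' has total degree 7+7 = 14.
  Term '5x^5y^4' has total degree 5+4 = 9.
  Term '8x^2y^2' has total degree 2+2 = 4.
The maximum total degree among all terms is 14.

14


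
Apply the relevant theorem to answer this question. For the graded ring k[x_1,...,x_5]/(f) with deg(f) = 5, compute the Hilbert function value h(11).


For R = k[x_1,...,x_n]/(f) with f homogeneous of degree e:
The Hilbert series is (1 - t^e)/(1 - t)^n.
So h(d) = C(d+n-1, n-1) - C(d-e+n-1, n-1) for d >= e.
With n=5, e=5, d=11:
C(11+5-1, 5-1) = C(15, 4) = 1365
C(11-5+5-1, 5-1) = C(10, 4) = 210
h(11) = 1365 - 210 = 1155

1155


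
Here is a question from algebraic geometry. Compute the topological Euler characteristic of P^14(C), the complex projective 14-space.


The complex projective space P^14 has one cell in each even real dimension 0, 2, ..., 28.
The cohomology groups are H^{2k}(P^14) = Z for k = 0,...,14, and 0 otherwise.
Euler characteristic = sum of Betti numbers = 1 per even-dimensional cohomology group.
chi(P^14) = 14 + 1 = 15

15


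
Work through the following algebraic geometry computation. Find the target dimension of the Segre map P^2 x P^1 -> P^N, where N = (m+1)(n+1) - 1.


The Segre embedding maps P^m x P^n into P^N via
all products of coordinates from each factor.
N = (m+1)(n+1) - 1
N = (2+1)(1+1) - 1
N = 3*2 - 1
N = 6 - 1 = 5

5


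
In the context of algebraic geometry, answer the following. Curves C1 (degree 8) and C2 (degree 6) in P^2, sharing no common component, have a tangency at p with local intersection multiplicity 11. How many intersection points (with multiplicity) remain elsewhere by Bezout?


By Bezout's theorem, the total intersection number is d1 * d2.
Total = 8 * 6 = 48
Intersection multiplicity at p = 11
Remaining intersections = 48 - 11 = 37

37


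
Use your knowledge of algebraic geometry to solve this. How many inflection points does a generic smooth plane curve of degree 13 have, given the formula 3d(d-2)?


For a general smooth plane curve C of degree d, the inflection points are
the intersection of C with its Hessian curve, which has degree 3(d-2).
By Bezout, the total intersection number is d * 3(d-2) = 13 * 33 = 429.
For a general curve every flex is ordinary, so each contributes
multiplicity 1 to C·Hess(C), and the number of distinct inflection
points is 3d(d-2).
Inflection points = 3*13*(13-2) = 3*13*11 = 429

429


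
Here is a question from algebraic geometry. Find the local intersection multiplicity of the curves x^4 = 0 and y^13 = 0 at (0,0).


The intersection multiplicity of V(x^a) and V(y^b) at the origin is:
I(O; V(x^4), V(y^13)) = dim_k(k[x,y]/(x^4, y^13))
A basis for k[x,y]/(x^4, y^13) is the set of monomials x^i * y^j
where 0 <= i < 4 and 0 <= j < 13.
The number of such monomials is 4 * 13 = 52

52


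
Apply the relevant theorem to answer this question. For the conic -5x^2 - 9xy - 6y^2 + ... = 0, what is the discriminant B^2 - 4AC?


The discriminant of a conic Ax^2 + Bxy + Cy^2 + ... = 0 is B^2 - 4AC.
B^2 = (-9)^2 = 81
4AC = 4*(-5)*(-6) = 120
Discriminant = 81 - 120 = -39

-39


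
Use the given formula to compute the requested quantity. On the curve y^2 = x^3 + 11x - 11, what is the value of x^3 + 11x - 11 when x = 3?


Compute x^3 + 11x - 11 at x = 3:
x^3 = 3^3 = 27
11*x = 11*3 = 33
Sum: 27 + 33 - 11 = 49

49


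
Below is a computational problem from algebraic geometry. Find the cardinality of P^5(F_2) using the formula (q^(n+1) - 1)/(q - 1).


P^5(F_2) has (q^(n+1) - 1)/(q - 1) points.
= 2^5 + 2^4 + 2^3 + 2^2 + 2^1 + 2^0
= 32 + 16 + 8 + 4 + 2 + 1
= 63

63


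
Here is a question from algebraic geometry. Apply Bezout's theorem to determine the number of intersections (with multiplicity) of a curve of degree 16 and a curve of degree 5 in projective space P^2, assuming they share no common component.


Bezout's theorem states the intersection count equals the product of degrees.
Intersection count = 16 * 5 = 80

80


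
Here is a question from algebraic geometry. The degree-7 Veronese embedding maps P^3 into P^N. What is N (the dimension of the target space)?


The Veronese embedding v_d: P^n -> P^N maps each point to all
degree-d monomials in n+1 homogeneous coordinates.
N = C(n+d, d) - 1
N = C(3+7, 7) - 1
N = C(10, 7) - 1
C(10, 7) = 120
N = 120 - 1 = 119

119


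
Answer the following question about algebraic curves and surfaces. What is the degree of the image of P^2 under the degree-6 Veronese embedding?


The Veronese variety v_6(P^2) has degree d^r.
d^r = 6^2 = 36

36


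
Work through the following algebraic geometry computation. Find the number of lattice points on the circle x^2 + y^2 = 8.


Systematically check integer values of x where x^2 <= 8.
For each valid x, check if 8 - x^2 is a perfect square.
x=2: 8 - 4 = 4, sqrt = 2 (valid)
Total integer solutions found: 4

4


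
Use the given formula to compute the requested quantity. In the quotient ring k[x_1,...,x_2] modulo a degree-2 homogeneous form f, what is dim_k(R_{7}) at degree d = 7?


For R = k[x_1,...,x_n]/(f) with f homogeneous of degree e:
The Hilbert series is (1 - t^e)/(1 - t)^n.
So h(d) = C(d+n-1, n-1) - C(d-e+n-1, n-1) for d >= e.
With n=2, e=2, d=7:
C(7+2-1, 2-1) = C(8, 1) = 8
C(7-2+2-1, 2-1) = C(6, 1) = 6
h(7) = 8 - 6 = 2

2


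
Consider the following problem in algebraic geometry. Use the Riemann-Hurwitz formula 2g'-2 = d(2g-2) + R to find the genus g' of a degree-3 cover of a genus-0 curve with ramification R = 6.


Riemann-Hurwitz formula: 2g' - 2 = d(2g - 2) + R
Given: d = 3, g = 0, R = 6
2g' - 2 = 3*(2*0 - 2) + 6
2g' - 2 = 3*(-2) + 6
2g' - 2 = -6 + 6 = 0
2g' = 2
g' = 1

1


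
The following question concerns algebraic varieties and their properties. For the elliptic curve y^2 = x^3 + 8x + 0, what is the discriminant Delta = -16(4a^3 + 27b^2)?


Compute each component:
4a^3 = 4*8^3 = 4*512 = 2048
27b^2 = 27*0^2 = 27*0 = 0
4a^3 + 27b^2 = 2048 + 0 = 2048
Delta = -16*2048 = -32768

-32768


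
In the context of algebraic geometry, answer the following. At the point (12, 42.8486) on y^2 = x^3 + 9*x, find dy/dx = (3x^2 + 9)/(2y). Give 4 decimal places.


Using implicit differentiation of y^2 = x^3 + 9*x:
2y * dy/dx = 3x^2 + 9
dy/dx = (3x^2 + 9)/(2y)
Numerator: 3*12^2 + 9 = 441
Denominator: 2*42.8486 = 85.6972
dy/dx = 441/85.6972 = 5.1460

5.1460


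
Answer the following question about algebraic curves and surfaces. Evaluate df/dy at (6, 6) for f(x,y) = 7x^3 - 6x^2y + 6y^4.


df/dy = (-6)*x^2 + 4*6*y^3
At (6,6): (-6)*6^2 + 4*6*6^3
= -216 + 5184
= 4968

4968


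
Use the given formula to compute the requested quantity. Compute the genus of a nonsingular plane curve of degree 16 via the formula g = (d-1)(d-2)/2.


Using the genus formula for smooth plane curves:
g = (d-1)(d-2)/2
g = (16-1)(16-2)/2
g = 15*14/2
g = 210/2 = 105

105


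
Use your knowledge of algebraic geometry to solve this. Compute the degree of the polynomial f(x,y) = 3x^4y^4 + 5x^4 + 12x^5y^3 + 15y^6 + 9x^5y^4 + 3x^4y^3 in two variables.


Examine each term for its total degree (sum of exponents).
  Term '3x^4y^4' has total degree 4+4 = 8.
  Term '5x^4' has total degree 4+0 = 4.
  Term '12x^5y^3' has total degree 5+3 = 8.
  Term '15y^6' has total degree 0+6 = 6.
  Term '9x^5y^4' has total degree 5+4 = 9.
  Term '3x^4y^3' has total degree 4+3 = 7.
The maximum total degree among all terms is 9.

9


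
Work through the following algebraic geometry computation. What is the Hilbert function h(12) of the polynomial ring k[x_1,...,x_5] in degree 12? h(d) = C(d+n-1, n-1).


The Hilbert function for the polynomial ring in 5 variables is:
h(d) = C(d+n-1, n-1)
h(12) = C(12+5-1, 5-1) = C(16, 4)
= 16! / (4! * 12!)
= 1820

1820
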